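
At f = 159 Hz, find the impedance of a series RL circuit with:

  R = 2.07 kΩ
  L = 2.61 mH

Step 1 — Angular frequency: ω = 2π·f = 2π·159 = 999 rad/s.
Step 2 — Component impedances:
  R: Z = R = 2070 Ω
  L: Z = jωL = j·999·0.00261 = 0 + j2.607 Ω
Step 3 — Series combination: Z_total = R + L = 2070 + j2.607 Ω = 2070∠0.1° Ω.

Z = 2070 + j2.607 Ω = 2070∠0.1° Ω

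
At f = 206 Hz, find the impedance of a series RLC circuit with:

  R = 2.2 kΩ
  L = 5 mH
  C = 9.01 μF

Step 1 — Angular frequency: ω = 2π·f = 2π·206 = 1294 rad/s.
Step 2 — Component impedances:
  R: Z = R = 2200 Ω
  L: Z = jωL = j·1294·0.005 = 0 + j6.472 Ω
  C: Z = 1/(jωC) = -j/(ω·C) = 0 - j85.75 Ω
Step 3 — Series combination: Z_total = R + L + C = 2200 - j79.28 Ω = 2201∠-2.1° Ω.

Z = 2200 - j79.28 Ω = 2201∠-2.1° Ω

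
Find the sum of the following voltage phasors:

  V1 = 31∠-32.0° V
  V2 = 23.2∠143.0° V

Step 1 — Convert each phasor to rectangular form:
  V1 = 31·(cos(-32.0°) + j·sin(-32.0°)) = 26.29 - j16.43 V
  V2 = 23.2·(cos(143.0°) + j·sin(143.0°)) = -18.53 + j13.96 V
Step 2 — Sum components: V_total = 7.761 - j2.465 V.
Step 3 — Convert to polar: |V_total| = 8.143 V, ∠V_total = -17.6°.

V_total = 8.143∠-17.6° V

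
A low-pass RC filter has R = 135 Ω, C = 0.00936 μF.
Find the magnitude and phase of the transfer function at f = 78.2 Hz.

Step 1 — Angular frequency: ω = 2π·78.2 = 491.3 rad/s.
Step 2 — Transfer function: H(jω) = 1/(1 + jωRC).
Step 3 — Denominator: 1 + jωRC = 1 + j·491.3·135·9.36e-09 = 1 + j0.0006209.
Step 4 — H = 1 - j0.0006209.
Step 5 — Magnitude: |H| = 1 (-0.0 dB); phase: φ = -0.0°.

|H| = 1 (-0.0 dB), φ = -0.0°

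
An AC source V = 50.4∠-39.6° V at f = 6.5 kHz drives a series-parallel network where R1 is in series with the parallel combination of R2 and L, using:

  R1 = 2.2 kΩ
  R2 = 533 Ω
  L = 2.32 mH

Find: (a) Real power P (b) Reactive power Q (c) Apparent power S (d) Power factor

Step 1 — Angular frequency: ω = 2π·f = 2π·6500 = 4.084e+04 rad/s.
Step 2 — Component impedances:
  R1: Z = R = 2200 Ω
  R2: Z = R = 533 Ω
  L: Z = jωL = j·4.084e+04·0.00232 = 0 + j94.75 Ω
Step 3 — Parallel branch: R2 || L = 1/(1/R2 + 1/L) = 16.33 + j91.85 Ω.
Step 4 — Series with R1: Z_total = R1 + (R2 || L) = 2216 + j91.85 Ω = 2218∠2.4° Ω.
Step 5 — Source phasor: V = 50.4∠-39.6° V = 38.83 - j32.13 V.
Step 6 — Current: I = V / Z = 0.01689 - j0.0152 A = 0.02272∠-42.0° A.
Step 7 — Complex power: S = V·I* = 1.144 + j0.04742 VA.
Step 8 — Real power: P = Re(S) = 1.144 W.
Step 9 — Reactive power: Q = Im(S) = 0.04742 VAR.
Step 10 — Apparent power: |S| = 1.145 VA.
Step 11 — Power factor: PF = P/|S| = 0.9991 (lagging).

(a) P = 1.144 W  (b) Q = 0.04742 VAR  (c) S = 1.145 VA  (d) PF = 0.9991 (lagging)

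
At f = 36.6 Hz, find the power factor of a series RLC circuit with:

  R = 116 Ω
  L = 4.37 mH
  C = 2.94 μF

Step 1 — Angular frequency: ω = 2π·f = 2π·36.6 = 230 rad/s.
Step 2 — Component impedances:
  R: Z = R = 116 Ω
  L: Z = jωL = j·230·0.00437 = 0 + j1.005 Ω
  C: Z = 1/(jωC) = -j/(ω·C) = 0 - j1479 Ω
Step 3 — Series combination: Z_total = R + L + C = 116 - j1478 Ω = 1483∠-85.5° Ω.
Step 4 — Power factor: PF = cos(φ) = Re(Z)/|Z| = 116/1482.6 = 0.07824.
Step 5 — Type: Im(Z) = -1478 ⇒ leading (phase φ = -85.5°).

PF = 0.07824 (leading, φ = -85.5°)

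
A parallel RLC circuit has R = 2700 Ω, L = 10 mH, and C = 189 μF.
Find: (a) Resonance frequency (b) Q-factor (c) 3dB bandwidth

Step 1 — Resonance: ω₀ = 1/√(LC) = 1/√(0.01·0.000189) = 727.4 rad/s.
Step 2 — f₀ = ω₀/(2π) = 115.8 Hz.
Step 3 — Parallel Q: Q = R/(ω₀L) = 2700/(727.4·0.01) = 371.2.
Step 4 — Bandwidth: Δω = ω₀/Q = 1.96 rad/s; BW = Δω/(2π) = 0.3119 Hz.

(a) f₀ = 115.8 Hz  (b) Q = 371.2  (c) BW = 0.3119 Hz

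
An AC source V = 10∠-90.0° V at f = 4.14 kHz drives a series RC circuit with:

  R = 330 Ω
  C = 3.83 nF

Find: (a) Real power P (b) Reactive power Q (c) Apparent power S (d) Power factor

Step 1 — Angular frequency: ω = 2π·f = 2π·4140 = 2.601e+04 rad/s.
Step 2 — Component impedances:
  R: Z = R = 330 Ω
  C: Z = 1/(jωC) = -j/(ω·C) = 0 - j1.004e+04 Ω
Step 3 — Series combination: Z_total = R + C = 330 - j1.004e+04 Ω = 1.004e+04∠-88.1° Ω.
Step 4 — Source phasor: V = 10∠-90.0° V = 0 - j10 V.
Step 5 — Current: I = V / Z = 0.0009952 - j3.272e-05 A = 0.0009957∠-1.9° A.
Step 6 — Complex power: S = V·I* = 0.0003272 - j0.009952 VA.
Step 7 — Real power: P = Re(S) = 0.0003272 W.
Step 8 — Reactive power: Q = Im(S) = -0.009952 VAR.
Step 9 — Apparent power: |S| = 0.009957 VA.
Step 10 — Power factor: PF = P/|S| = 0.03286 (leading).

(a) P = 0.0003272 W  (b) Q = -0.009952 VAR  (c) S = 0.009957 VA  (d) PF = 0.03286 (leading)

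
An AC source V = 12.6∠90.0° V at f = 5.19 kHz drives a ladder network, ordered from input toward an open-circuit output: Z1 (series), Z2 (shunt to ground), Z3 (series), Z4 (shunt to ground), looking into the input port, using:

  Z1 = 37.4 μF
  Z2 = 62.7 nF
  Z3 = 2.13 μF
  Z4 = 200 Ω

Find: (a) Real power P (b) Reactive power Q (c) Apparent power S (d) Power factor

Step 1 — Angular frequency: ω = 2π·f = 2π·5190 = 3.261e+04 rad/s.
Step 2 — Component impedances:
  Z1: Z = 1/(jωC) = -j/(ω·C) = 0 - j0.8199 Ω
  Z2: Z = 1/(jωC) = -j/(ω·C) = 0 - j489.1 Ω
  Z3: Z = 1/(jωC) = -j/(ω·C) = 0 - j14.4 Ω
  Z4: Z = R = 200 Ω
Step 3 — Ladder network (open output): work backward from the far end, alternating series and parallel combinations. Z_in = 163 - j79.56 Ω = 181.4∠-26.0° Ω.
Step 4 — Source phasor: V = 12.6∠90.0° V = 0 + j12.6 V.
Step 5 — Current: I = V / Z = -0.03047 + j0.06243 A = 0.06947∠116.0° A.
Step 6 — Complex power: S = V·I* = 0.7866 - j0.3839 VA.
Step 7 — Real power: P = Re(S) = 0.7866 W.
Step 8 — Reactive power: Q = Im(S) = -0.3839 VAR.
Step 9 — Apparent power: |S| = 0.8753 VA.
Step 10 — Power factor: PF = P/|S| = 0.8987 (leading).

(a) P = 0.7866 W  (b) Q = -0.3839 VAR  (c) S = 0.8753 VA  (d) PF = 0.8987 (leading)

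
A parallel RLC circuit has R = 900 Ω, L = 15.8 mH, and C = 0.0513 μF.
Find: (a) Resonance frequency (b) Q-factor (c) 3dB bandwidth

Step 1 — Resonance: ω₀ = 1/√(LC) = 1/√(0.0158·5.13e-08) = 3.512e+04 rad/s.
Step 2 — f₀ = ω₀/(2π) = 5590 Hz.
Step 3 — Parallel Q: Q = R/(ω₀L) = 900/(3.512e+04·0.0158) = 1.622.
Step 4 — Bandwidth: Δω = ω₀/Q = 2.166e+04 rad/s; BW = Δω/(2π) = 3447 Hz.

(a) f₀ = 5590 Hz  (b) Q = 1.622  (c) BW = 3447 Hz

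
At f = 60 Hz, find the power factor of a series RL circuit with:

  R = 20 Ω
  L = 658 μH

Step 1 — Angular frequency: ω = 2π·f = 2π·60 = 377 rad/s.
Step 2 — Component impedances:
  R: Z = R = 20 Ω
  L: Z = jωL = j·377·0.000658 = 0 + j0.2481 Ω
Step 3 — Series combination: Z_total = R + L = 20 + j0.2481 Ω = 20∠0.7° Ω.
Step 4 — Power factor: PF = cos(φ) = Re(Z)/|Z| = 20/20.002 = 0.9999.
Step 5 — Type: Im(Z) = 0.2481 ⇒ lagging (phase φ = 0.7°).

PF = 0.9999 (lagging, φ = 0.7°)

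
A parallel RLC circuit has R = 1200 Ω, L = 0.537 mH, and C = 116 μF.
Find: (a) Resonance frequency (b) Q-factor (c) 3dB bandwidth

Step 1 — Resonance: ω₀ = 1/√(LC) = 1/√(0.000537·0.000116) = 4007 rad/s.
Step 2 — f₀ = ω₀/(2π) = 637.7 Hz.
Step 3 — Parallel Q: Q = R/(ω₀L) = 1200/(4007·0.000537) = 557.7.
Step 4 — Bandwidth: Δω = ω₀/Q = 7.184 rad/s; BW = Δω/(2π) = 1.143 Hz.

(a) f₀ = 637.7 Hz  (b) Q = 557.7  (c) BW = 1.143 Hz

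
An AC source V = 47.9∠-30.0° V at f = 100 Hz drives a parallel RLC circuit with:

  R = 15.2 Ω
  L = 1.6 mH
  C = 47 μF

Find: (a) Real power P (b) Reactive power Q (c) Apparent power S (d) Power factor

Step 1 — Angular frequency: ω = 2π·f = 2π·100 = 628.3 rad/s.
Step 2 — Component impedances:
  R: Z = R = 15.2 Ω
  L: Z = jωL = j·628.3·0.0016 = 0 + j1.005 Ω
  C: Z = 1/(jωC) = -j/(ω·C) = 0 - j33.86 Ω
Step 3 — Parallel combination: 1/Z_total = 1/R + 1/L + 1/C; Z_total = 0.07029 + j1.031 Ω = 1.034∠86.1° Ω.
Step 4 — Source phasor: V = 47.9∠-30.0° V = 41.48 - j23.95 V.
Step 5 — Current: I = V / Z = -20.39 - j41.61 A = 46.34∠-116.1° A.
Step 6 — Complex power: S = V·I* = 150.9 + j2215 VA.
Step 7 — Real power: P = Re(S) = 150.9 W.
Step 8 — Reactive power: Q = Im(S) = 2215 VAR.
Step 9 — Apparent power: |S| = 2220 VA.
Step 10 — Power factor: PF = P/|S| = 0.068 (lagging).

(a) P = 150.9 W  (b) Q = 2215 VAR  (c) S = 2220 VA  (d) PF = 0.068 (lagging)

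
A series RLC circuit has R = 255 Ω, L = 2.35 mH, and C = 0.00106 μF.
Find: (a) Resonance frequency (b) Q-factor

Step 1 — Resonance condition Im(Z)=0 gives ω₀ = 1/√(LC).
Step 2 — ω₀ = 1/√(0.00235·1.06e-09) = 6.336e+05 rad/s.
Step 3 — f₀ = ω₀/(2π) = 1.008e+05 Hz.
Step 4 — Series Q: Q = ω₀L/R = 6.336e+05·0.00235/255 = 5.839.

(a) f₀ = 1.008e+05 Hz  (b) Q = 5.839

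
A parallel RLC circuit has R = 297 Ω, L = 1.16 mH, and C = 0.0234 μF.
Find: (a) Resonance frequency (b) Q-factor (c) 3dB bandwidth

Step 1 — Resonance: ω₀ = 1/√(LC) = 1/√(0.00116·2.34e-08) = 1.919e+05 rad/s.
Step 2 — f₀ = ω₀/(2π) = 3.055e+04 Hz.
Step 3 — Parallel Q: Q = R/(ω₀L) = 297/(1.919e+05·0.00116) = 1.334.
Step 4 — Bandwidth: Δω = ω₀/Q = 1.439e+05 rad/s; BW = Δω/(2π) = 2.29e+04 Hz.

(a) f₀ = 3.055e+04 Hz  (b) Q = 1.334  (c) BW = 2.29e+04 Hz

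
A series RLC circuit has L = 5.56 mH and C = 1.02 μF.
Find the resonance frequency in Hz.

Step 1 — Resonance condition Im(Z)=0 gives ω₀ = 1/√(LC).
Step 2 — ω₀ = 1/√(0.00556·1.02e-06) = 1.328e+04 rad/s.
Step 3 — f₀ = ω₀/(2π) = 2113 Hz.

f₀ = 2113 Hz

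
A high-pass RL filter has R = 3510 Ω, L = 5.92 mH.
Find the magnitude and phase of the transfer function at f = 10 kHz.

Step 1 — Angular frequency: ω = 2π·1e+04 = 6.283e+04 rad/s.
Step 2 — Transfer function: H(jω) = jωL/(R + jωL).
Step 3 — Numerator jωL = j·372; denominator R + jωL = 3510 + j372.
Step 4 — H = 0.01111 + j0.1048.
Step 5 — Magnitude: |H| = 0.1054 (-19.5 dB); phase: φ = 84.0°.

|H| = 0.1054 (-19.5 dB), φ = 84.0°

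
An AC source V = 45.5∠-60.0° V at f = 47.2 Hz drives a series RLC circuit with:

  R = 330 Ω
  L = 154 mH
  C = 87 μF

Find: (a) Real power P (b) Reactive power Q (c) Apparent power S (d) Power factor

Step 1 — Angular frequency: ω = 2π·f = 2π·47.2 = 296.6 rad/s.
Step 2 — Component impedances:
  R: Z = R = 330 Ω
  L: Z = jωL = j·296.6·0.154 = 0 + j45.67 Ω
  C: Z = 1/(jωC) = -j/(ω·C) = 0 - j38.76 Ω
Step 3 — Series combination: Z_total = R + L + C = 330 + j6.913 Ω = 330.1∠1.2° Ω.
Step 4 — Source phasor: V = 45.5∠-60.0° V = 22.75 - j39.4 V.
Step 5 — Current: I = V / Z = 0.06641 - j0.1208 A = 0.1378∠-61.2° A.
Step 6 — Complex power: S = V·I* = 6.271 + j0.1314 VA.
Step 7 — Real power: P = Re(S) = 6.271 W.
Step 8 — Reactive power: Q = Im(S) = 0.1314 VAR.
Step 9 — Apparent power: |S| = 6.272 VA.
Step 10 — Power factor: PF = P/|S| = 0.9998 (lagging).

(a) P = 6.271 W  (b) Q = 0.1314 VAR  (c) S = 6.272 VA  (d) PF = 0.9998 (lagging)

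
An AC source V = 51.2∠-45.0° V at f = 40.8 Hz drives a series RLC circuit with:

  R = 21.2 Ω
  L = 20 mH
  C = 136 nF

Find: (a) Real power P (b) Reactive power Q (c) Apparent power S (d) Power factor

Step 1 — Angular frequency: ω = 2π·f = 2π·40.8 = 256.4 rad/s.
Step 2 — Component impedances:
  R: Z = R = 21.2 Ω
  L: Z = jωL = j·256.4·0.02 = 0 + j5.127 Ω
  C: Z = 1/(jωC) = -j/(ω·C) = 0 - j2.868e+04 Ω
Step 3 — Series combination: Z_total = R + L + C = 21.2 - j2.868e+04 Ω = 2.868e+04∠-90.0° Ω.
Step 4 — Source phasor: V = 51.2∠-45.0° V = 36.2 - j36.2 V.
Step 5 — Current: I = V / Z = 0.001263 + j0.001262 A = 0.001785∠45.0° A.
Step 6 — Complex power: S = V·I* = 6.758e-05 - j0.09141 VA.
Step 7 — Real power: P = Re(S) = 6.758e-05 W.
Step 8 — Reactive power: Q = Im(S) = -0.09141 VAR.
Step 9 — Apparent power: |S| = 0.09141 VA.
Step 10 — Power factor: PF = P/|S| = 0.0007393 (leading).

(a) P = 6.758e-05 W  (b) Q = -0.09141 VAR  (c) S = 0.09141 VA  (d) PF = 0.0007393 (leading)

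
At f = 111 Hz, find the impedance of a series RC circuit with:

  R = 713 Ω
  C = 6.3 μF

Step 1 — Angular frequency: ω = 2π·f = 2π·111 = 697.4 rad/s.
Step 2 — Component impedances:
  R: Z = R = 713 Ω
  C: Z = 1/(jωC) = -j/(ω·C) = 0 - j227.6 Ω
Step 3 — Series combination: Z_total = R + C = 713 - j227.6 Ω = 748.4∠-17.7° Ω.

Z = 713 - j227.6 Ω = 748.4∠-17.7° Ω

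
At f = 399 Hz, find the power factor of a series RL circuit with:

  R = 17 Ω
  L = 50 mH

Step 1 — Angular frequency: ω = 2π·f = 2π·399 = 2507 rad/s.
Step 2 — Component impedances:
  R: Z = R = 17 Ω
  L: Z = jωL = j·2507·0.05 = 0 + j125.3 Ω
Step 3 — Series combination: Z_total = R + L = 17 + j125.3 Ω = 126.5∠82.3° Ω.
Step 4 — Power factor: PF = cos(φ) = Re(Z)/|Z| = 17/126.5 = 0.1344.
Step 5 — Type: Im(Z) = 125.3 ⇒ lagging (phase φ = 82.3°).

PF = 0.1344 (lagging, φ = 82.3°)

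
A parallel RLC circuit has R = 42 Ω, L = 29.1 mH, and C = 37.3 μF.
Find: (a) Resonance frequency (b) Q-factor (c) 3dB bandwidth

Step 1 — Resonance: ω₀ = 1/√(LC) = 1/√(0.0291·3.73e-05) = 959.8 rad/s.
Step 2 — f₀ = ω₀/(2π) = 152.8 Hz.
Step 3 — Parallel Q: Q = R/(ω₀L) = 42/(959.8·0.0291) = 1.504.
Step 4 — Bandwidth: Δω = ω₀/Q = 638.3 rad/s; BW = Δω/(2π) = 101.6 Hz.

(a) f₀ = 152.8 Hz  (b) Q = 1.504  (c) BW = 101.6 Hz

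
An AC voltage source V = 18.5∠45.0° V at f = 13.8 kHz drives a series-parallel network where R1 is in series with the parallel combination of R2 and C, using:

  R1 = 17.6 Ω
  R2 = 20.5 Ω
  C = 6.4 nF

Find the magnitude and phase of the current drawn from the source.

Step 1 — Angular frequency: ω = 2π·f = 2π·1.38e+04 = 8.671e+04 rad/s.
Step 2 — Component impedances:
  R1: Z = R = 17.6 Ω
  R2: Z = R = 20.5 Ω
  C: Z = 1/(jωC) = -j/(ω·C) = 0 - j1802 Ω
Step 3 — Parallel branch: R2 || C = 1/(1/R2 + 1/C) = 20.5 - j0.2332 Ω.
Step 4 — Series with R1: Z_total = R1 + (R2 || C) = 38.1 - j0.2332 Ω = 38.1∠-0.4° Ω.
Step 5 — Source phasor: V = 18.5∠45.0° V = 13.08 + j13.08 V.
Step 6 — Ohm's law: I = V / Z_total = (13.08 + j13.08) / (38.1 - j0.2332) = 0.3413 + j0.3455 A.
Step 7 — Convert to polar: |I| = 0.4856 A, ∠I = 45.4°.

I = 0.4856∠45.4° A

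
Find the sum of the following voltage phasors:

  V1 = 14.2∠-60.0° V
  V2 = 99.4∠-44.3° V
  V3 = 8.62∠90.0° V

Step 1 — Convert each phasor to rectangular form:
  V1 = 14.2·(cos(-60.0°) + j·sin(-60.0°)) = 7.1 - j12.3 V
  V2 = 99.4·(cos(-44.3°) + j·sin(-44.3°)) = 71.14 - j69.42 V
  V3 = 8.62·(cos(90.0°) + j·sin(90.0°)) = 0 + j8.62 V
Step 2 — Sum components: V_total = 78.24 - j73.1 V.
Step 3 — Convert to polar: |V_total| = 107.1 V, ∠V_total = -43.1°.

V_total = 107.1∠-43.1° V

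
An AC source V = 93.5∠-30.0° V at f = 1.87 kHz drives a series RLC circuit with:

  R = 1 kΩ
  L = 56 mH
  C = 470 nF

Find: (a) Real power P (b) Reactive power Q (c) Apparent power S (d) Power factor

Step 1 — Angular frequency: ω = 2π·f = 2π·1870 = 1.175e+04 rad/s.
Step 2 — Component impedances:
  R: Z = R = 1000 Ω
  L: Z = jωL = j·1.175e+04·0.056 = 0 + j658 Ω
  C: Z = 1/(jωC) = -j/(ω·C) = 0 - j181.1 Ω
Step 3 — Series combination: Z_total = R + L + C = 1000 + j476.9 Ω = 1108∠25.5° Ω.
Step 4 — Source phasor: V = 93.5∠-30.0° V = 80.97 - j46.75 V.
Step 5 — Current: I = V / Z = 0.04781 - j0.06955 A = 0.08439∠-55.5° A.
Step 6 — Complex power: S = V·I* = 7.122 + j3.397 VA.
Step 7 — Real power: P = Re(S) = 7.122 W.
Step 8 — Reactive power: Q = Im(S) = 3.397 VAR.
Step 9 — Apparent power: |S| = 7.891 VA.
Step 10 — Power factor: PF = P/|S| = 0.9026 (lagging).

(a) P = 7.122 W  (b) Q = 3.397 VAR  (c) S = 7.891 VA  (d) PF = 0.9026 (lagging)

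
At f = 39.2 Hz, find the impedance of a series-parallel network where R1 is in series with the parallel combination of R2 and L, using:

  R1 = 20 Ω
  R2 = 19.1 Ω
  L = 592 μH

Step 1 — Angular frequency: ω = 2π·f = 2π·39.2 = 246.3 rad/s.
Step 2 — Component impedances:
  R1: Z = R = 20 Ω
  R2: Z = R = 19.1 Ω
  L: Z = jωL = j·246.3·0.000592 = 0 + j0.1458 Ω
Step 3 — Parallel branch: R2 || L = 1/(1/R2 + 1/L) = 0.001113 + j0.1458 Ω.
Step 4 — Series with R1: Z_total = R1 + (R2 || L) = 20 + j0.1458 Ω = 20∠0.4° Ω.

Z = 20 + j0.1458 Ω = 20∠0.4° Ω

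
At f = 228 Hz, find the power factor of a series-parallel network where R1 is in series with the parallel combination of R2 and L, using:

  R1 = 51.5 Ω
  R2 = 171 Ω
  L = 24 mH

Step 1 — Angular frequency: ω = 2π·f = 2π·228 = 1433 rad/s.
Step 2 — Component impedances:
  R1: Z = R = 51.5 Ω
  R2: Z = R = 171 Ω
  L: Z = jωL = j·1433·0.024 = 0 + j34.38 Ω
Step 3 — Parallel branch: R2 || L = 1/(1/R2 + 1/L) = 6.644 + j33.05 Ω.
Step 4 — Series with R1: Z_total = R1 + (R2 || L) = 58.14 + j33.05 Ω = 66.88∠29.6° Ω.
Step 5 — Power factor: PF = cos(φ) = Re(Z)/|Z| = 58.144/66.879 = 0.8694.
Step 6 — Type: Im(Z) = 33.05 ⇒ lagging (phase φ = 29.6°).

PF = 0.8694 (lagging, φ = 29.6°)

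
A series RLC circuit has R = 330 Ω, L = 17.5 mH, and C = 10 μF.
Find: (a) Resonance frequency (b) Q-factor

Step 1 — Resonance condition Im(Z)=0 gives ω₀ = 1/√(LC).
Step 2 — ω₀ = 1/√(0.0175·1e-05) = 2390 rad/s.
Step 3 — f₀ = ω₀/(2π) = 380.5 Hz.
Step 4 — Series Q: Q = ω₀L/R = 2390·0.0175/330 = 0.1268.

(a) f₀ = 380.5 Hz  (b) Q = 0.1268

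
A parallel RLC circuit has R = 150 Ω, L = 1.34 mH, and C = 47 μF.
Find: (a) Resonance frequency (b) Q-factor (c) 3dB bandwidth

Step 1 — Resonance: ω₀ = 1/√(LC) = 1/√(0.00134·4.7e-05) = 3985 rad/s.
Step 2 — f₀ = ω₀/(2π) = 634.2 Hz.
Step 3 — Parallel Q: Q = R/(ω₀L) = 150/(3985·0.00134) = 28.09.
Step 4 — Bandwidth: Δω = ω₀/Q = 141.8 rad/s; BW = Δω/(2π) = 22.58 Hz.

(a) f₀ = 634.2 Hz  (b) Q = 28.09  (c) BW = 22.58 Hz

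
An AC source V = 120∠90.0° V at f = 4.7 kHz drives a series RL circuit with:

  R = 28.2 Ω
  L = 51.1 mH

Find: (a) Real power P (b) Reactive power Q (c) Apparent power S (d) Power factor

Step 1 — Angular frequency: ω = 2π·f = 2π·4700 = 2.953e+04 rad/s.
Step 2 — Component impedances:
  R: Z = R = 28.2 Ω
  L: Z = jωL = j·2.953e+04·0.0511 = 0 + j1509 Ω
Step 3 — Series combination: Z_total = R + L = 28.2 + j1509 Ω = 1509∠88.9° Ω.
Step 4 — Source phasor: V = 120∠90.0° V = 0 + j120 V.
Step 5 — Current: I = V / Z = 0.07949 + j0.001486 A = 0.07951∠1.1° A.
Step 6 — Complex power: S = V·I* = 0.1783 + j9.539 VA.
Step 7 — Real power: P = Re(S) = 0.1783 W.
Step 8 — Reactive power: Q = Im(S) = 9.539 VAR.
Step 9 — Apparent power: |S| = 9.541 VA.
Step 10 — Power factor: PF = P/|S| = 0.01868 (lagging).

(a) P = 0.1783 W  (b) Q = 9.539 VAR  (c) S = 9.541 VA  (d) PF = 0.01868 (lagging)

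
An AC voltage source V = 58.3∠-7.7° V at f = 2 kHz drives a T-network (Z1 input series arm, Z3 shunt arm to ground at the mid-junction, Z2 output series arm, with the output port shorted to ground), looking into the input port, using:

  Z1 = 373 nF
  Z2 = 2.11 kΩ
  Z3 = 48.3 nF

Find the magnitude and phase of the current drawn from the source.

Step 1 — Angular frequency: ω = 2π·f = 2π·2000 = 1.257e+04 rad/s.
Step 2 — Component impedances:
  Z1: Z = 1/(jωC) = -j/(ω·C) = 0 - j213.3 Ω
  Z2: Z = R = 2110 Ω
  Z3: Z = 1/(jωC) = -j/(ω·C) = 0 - j1648 Ω
Step 3 — With the output port shorted to ground, the output series arm Z2 runs from the junction to ground; the shunt arm Z3 also runs from the junction to ground. They appear in parallel: Z3 || Z2 = 799.2 - j1024 Ω.
Step 4 — Series with input arm Z1: Z_in = Z1 + (Z3 || Z2) = 799.2 - j1237 Ω = 1473∠-57.1° Ω.
Step 5 — Source phasor: V = 58.3∠-7.7° V = 57.77 - j7.811 V.
Step 6 — Ohm's law: I = V / Z_total = (57.77 - j7.811) / (799.2 - j1237) = 0.02575 + j0.03007 A.
Step 7 — Convert to polar: |I| = 0.03959 A, ∠I = 49.4°.

I = 0.03959∠49.4° A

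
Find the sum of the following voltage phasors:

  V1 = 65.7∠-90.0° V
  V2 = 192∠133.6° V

Step 1 — Convert each phasor to rectangular form:
  V1 = 65.7·(cos(-90.0°) + j·sin(-90.0°)) = 0 - j65.7 V
  V2 = 192·(cos(133.6°) + j·sin(133.6°)) = -132.4 + j139 V
Step 2 — Sum components: V_total = -132.4 + j73.34 V.
Step 3 — Convert to polar: |V_total| = 151.4 V, ∠V_total = 151.0°.

V_total = 151.4∠151.0° V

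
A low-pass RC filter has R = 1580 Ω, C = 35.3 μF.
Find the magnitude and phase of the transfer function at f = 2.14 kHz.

Step 1 — Angular frequency: ω = 2π·2140 = 1.345e+04 rad/s.
Step 2 — Transfer function: H(jω) = 1/(1 + jωRC).
Step 3 — Denominator: 1 + jωRC = 1 + j·1.345e+04·1580·3.53e-05 = 1 + j749.9.
Step 4 — H = 1.778e-06 - j0.001333.
Step 5 — Magnitude: |H| = 0.001333 (-57.5 dB); phase: φ = -89.9°.

|H| = 0.001333 (-57.5 dB), φ = -89.9°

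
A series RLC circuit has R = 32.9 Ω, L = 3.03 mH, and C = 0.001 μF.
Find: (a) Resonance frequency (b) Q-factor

Step 1 — Resonance condition Im(Z)=0 gives ω₀ = 1/√(LC).
Step 2 — ω₀ = 1/√(0.00303·1e-09) = 5.745e+05 rad/s.
Step 3 — f₀ = ω₀/(2π) = 9.143e+04 Hz.
Step 4 — Series Q: Q = ω₀L/R = 5.745e+05·0.00303/32.9 = 52.91.

(a) f₀ = 9.143e+04 Hz  (b) Q = 52.91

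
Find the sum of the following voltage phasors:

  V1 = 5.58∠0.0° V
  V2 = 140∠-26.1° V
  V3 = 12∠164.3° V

Step 1 — Convert each phasor to rectangular form:
  V1 = 5.58·(cos(0.0°) + j·sin(0.0°)) = 5.58 V
  V2 = 140·(cos(-26.1°) + j·sin(-26.1°)) = 125.7 - j61.59 V
  V3 = 12·(cos(164.3°) + j·sin(164.3°)) = -11.55 + j3.247 V
Step 2 — Sum components: V_total = 119.8 - j58.34 V.
Step 3 — Convert to polar: |V_total| = 133.2 V, ∠V_total = -26.0°.

V_total = 133.2∠-26.0° V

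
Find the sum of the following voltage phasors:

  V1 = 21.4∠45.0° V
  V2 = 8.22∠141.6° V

Step 1 — Convert each phasor to rectangular form:
  V1 = 21.4·(cos(45.0°) + j·sin(45.0°)) = 15.13 + j15.13 V
  V2 = 8.22·(cos(141.6°) + j·sin(141.6°)) = -6.442 + j5.106 V
Step 2 — Sum components: V_total = 8.69 + j20.24 V.
Step 3 — Convert to polar: |V_total| = 22.02 V, ∠V_total = 66.8°.

V_total = 22.02∠66.8° V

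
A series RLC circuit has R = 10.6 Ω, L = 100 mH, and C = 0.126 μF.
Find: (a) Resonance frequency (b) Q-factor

Step 1 — Resonance condition Im(Z)=0 gives ω₀ = 1/√(LC).
Step 2 — ω₀ = 1/√(0.1·1.26e-07) = 8909 rad/s.
Step 3 — f₀ = ω₀/(2π) = 1418 Hz.
Step 4 — Series Q: Q = ω₀L/R = 8909·0.1/10.6 = 84.04.

(a) f₀ = 1418 Hz  (b) Q = 84.04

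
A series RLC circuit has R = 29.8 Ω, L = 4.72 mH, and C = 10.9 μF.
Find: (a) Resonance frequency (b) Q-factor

Step 1 — Resonance condition Im(Z)=0 gives ω₀ = 1/√(LC).
Step 2 — ω₀ = 1/√(0.00472·1.09e-05) = 4409 rad/s.
Step 3 — f₀ = ω₀/(2π) = 701.7 Hz.
Step 4 — Series Q: Q = ω₀L/R = 4409·0.00472/29.8 = 0.6983.

(a) f₀ = 701.7 Hz  (b) Q = 0.6983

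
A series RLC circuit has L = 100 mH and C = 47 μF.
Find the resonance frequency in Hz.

Step 1 — Resonance condition Im(Z)=0 gives ω₀ = 1/√(LC).
Step 2 — ω₀ = 1/√(0.1·4.7e-05) = 461.3 rad/s.
Step 3 — f₀ = ω₀/(2π) = 73.41 Hz.

f₀ = 73.41 Hz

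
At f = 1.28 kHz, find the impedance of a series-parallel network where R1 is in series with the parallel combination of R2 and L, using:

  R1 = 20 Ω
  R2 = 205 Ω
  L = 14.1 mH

Step 1 — Angular frequency: ω = 2π·f = 2π·1280 = 8042 rad/s.
Step 2 — Component impedances:
  R1: Z = R = 20 Ω
  R2: Z = R = 205 Ω
  L: Z = jωL = j·8042·0.0141 = 0 + j113.4 Ω
Step 3 — Parallel branch: R2 || L = 1/(1/R2 + 1/L) = 48.03 + j86.83 Ω.
Step 4 — Series with R1: Z_total = R1 + (R2 || L) = 68.03 + j86.83 Ω = 110.3∠51.9° Ω.

Z = 68.03 + j86.83 Ω = 110.3∠51.9° Ω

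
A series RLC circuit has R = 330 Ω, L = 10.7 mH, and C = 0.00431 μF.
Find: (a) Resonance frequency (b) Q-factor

Step 1 — Resonance condition Im(Z)=0 gives ω₀ = 1/√(LC).
Step 2 — ω₀ = 1/√(0.0107·4.31e-09) = 1.473e+05 rad/s.
Step 3 — f₀ = ω₀/(2π) = 2.344e+04 Hz.
Step 4 — Series Q: Q = ω₀L/R = 1.473e+05·0.0107/330 = 4.775.

(a) f₀ = 2.344e+04 Hz  (b) Q = 4.775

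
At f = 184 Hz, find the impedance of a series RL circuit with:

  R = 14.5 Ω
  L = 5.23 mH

Step 1 — Angular frequency: ω = 2π·f = 2π·184 = 1156 rad/s.
Step 2 — Component impedances:
  R: Z = R = 14.5 Ω
  L: Z = jωL = j·1156·0.00523 = 0 + j6.046 Ω
Step 3 — Series combination: Z_total = R + L = 14.5 + j6.046 Ω = 15.71∠22.6° Ω.

Z = 14.5 + j6.046 Ω = 15.71∠22.6° Ω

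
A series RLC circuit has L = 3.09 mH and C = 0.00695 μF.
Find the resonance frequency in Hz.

Step 1 — Resonance condition Im(Z)=0 gives ω₀ = 1/√(LC).
Step 2 — ω₀ = 1/√(0.00309·6.95e-09) = 2.158e+05 rad/s.
Step 3 — f₀ = ω₀/(2π) = 3.434e+04 Hz.

f₀ = 3.434e+04 Hz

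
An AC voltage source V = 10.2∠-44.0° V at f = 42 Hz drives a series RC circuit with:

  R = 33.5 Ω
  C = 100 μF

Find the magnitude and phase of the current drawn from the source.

Step 1 — Angular frequency: ω = 2π·f = 2π·42 = 263.9 rad/s.
Step 2 — Component impedances:
  R: Z = R = 33.5 Ω
  C: Z = 1/(jωC) = -j/(ω·C) = 0 - j37.89 Ω
Step 3 — Series combination: Z_total = R + C = 33.5 - j37.89 Ω = 50.58∠-48.5° Ω.
Step 4 — Source phasor: V = 10.2∠-44.0° V = 7.337 - j7.086 V.
Step 5 — Ohm's law: I = V / Z_total = (7.337 - j7.086) / (33.5 - j37.89) = 0.201 + j0.0159 A.
Step 6 — Convert to polar: |I| = 0.2017 A, ∠I = 4.5°.

I = 0.2017∠4.5° A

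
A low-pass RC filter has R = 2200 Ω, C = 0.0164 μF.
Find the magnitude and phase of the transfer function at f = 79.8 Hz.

Step 1 — Angular frequency: ω = 2π·79.8 = 501.4 rad/s.
Step 2 — Transfer function: H(jω) = 1/(1 + jωRC).
Step 3 — Denominator: 1 + jωRC = 1 + j·501.4·2200·1.64e-08 = 1 + j0.01809.
Step 4 — H = 0.9997 - j0.01808.
Step 5 — Magnitude: |H| = 0.9998 (-0.0 dB); phase: φ = -1.0°.

|H| = 0.9998 (-0.0 dB), φ = -1.0°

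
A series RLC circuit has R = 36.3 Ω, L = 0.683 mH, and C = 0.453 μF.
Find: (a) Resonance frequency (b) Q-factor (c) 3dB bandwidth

Step 1 — Resonance condition Im(Z)=0 gives ω₀ = 1/√(LC).
Step 2 — ω₀ = 1/√(0.000683·4.53e-07) = 5.685e+04 rad/s.
Step 3 — f₀ = ω₀/(2π) = 9048 Hz.
Step 4 — Series Q: Q = ω₀L/R = 5.685e+04·0.000683/36.3 = 1.07.
Step 5 — 3dB bandwidth: Δω = ω₀/Q = 5.315e+04 rad/s; BW = Δω/(2π) = 8459 Hz.

(a) f₀ = 9048 Hz  (b) Q = 1.07  (c) BW = 8459 Hz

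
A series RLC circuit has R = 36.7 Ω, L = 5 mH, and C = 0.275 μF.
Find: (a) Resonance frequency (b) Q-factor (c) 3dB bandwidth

Step 1 — Resonance: ω₀ = 1/√(LC) = 1/√(0.005·2.75e-07) = 2.697e+04 rad/s.
Step 2 — f₀ = ω₀/(2π) = 4292 Hz.
Step 3 — Series Q: Q = ω₀L/R = 2.697e+04·0.005/36.7 = 3.674.
Step 4 — Bandwidth: Δω = ω₀/Q = 7340 rad/s; BW = Δω/(2π) = 1168 Hz.

(a) f₀ = 4292 Hz  (b) Q = 3.674  (c) BW = 1168 Hz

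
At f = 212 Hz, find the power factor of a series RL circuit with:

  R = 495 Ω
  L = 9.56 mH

Step 1 — Angular frequency: ω = 2π·f = 2π·212 = 1332 rad/s.
Step 2 — Component impedances:
  R: Z = R = 495 Ω
  L: Z = jωL = j·1332·0.00956 = 0 + j12.73 Ω
Step 3 — Series combination: Z_total = R + L = 495 + j12.73 Ω = 495.2∠1.5° Ω.
Step 4 — Power factor: PF = cos(φ) = Re(Z)/|Z| = 495/495.16 = 0.9997.
Step 5 — Type: Im(Z) = 12.73 ⇒ lagging (phase φ = 1.5°).

PF = 0.9997 (lagging, φ = 1.5°)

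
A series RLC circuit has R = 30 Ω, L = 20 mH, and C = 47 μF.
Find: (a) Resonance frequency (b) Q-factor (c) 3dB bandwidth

Step 1 — Resonance: ω₀ = 1/√(LC) = 1/√(0.02·4.7e-05) = 1031 rad/s.
Step 2 — f₀ = ω₀/(2π) = 164.2 Hz.
Step 3 — Series Q: Q = ω₀L/R = 1031·0.02/30 = 0.6876.
Step 4 — Bandwidth: Δω = ω₀/Q = 1500 rad/s; BW = Δω/(2π) = 238.7 Hz.

(a) f₀ = 164.2 Hz  (b) Q = 0.6876  (c) BW = 238.7 Hz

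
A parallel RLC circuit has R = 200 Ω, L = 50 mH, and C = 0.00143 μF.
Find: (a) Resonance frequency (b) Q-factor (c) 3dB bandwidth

Step 1 — Resonance: ω₀ = 1/√(LC) = 1/√(0.05·1.43e-09) = 1.183e+05 rad/s.
Step 2 — f₀ = ω₀/(2π) = 1.882e+04 Hz.
Step 3 — Parallel Q: Q = R/(ω₀L) = 200/(1.183e+05·0.05) = 0.03382.
Step 4 — Bandwidth: Δω = ω₀/Q = 3.497e+06 rad/s; BW = Δω/(2π) = 5.565e+05 Hz.

(a) f₀ = 1.882e+04 Hz  (b) Q = 0.03382  (c) BW = 5.565e+05 Hz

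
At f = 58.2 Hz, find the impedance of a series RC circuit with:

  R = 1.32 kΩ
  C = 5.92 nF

Step 1 — Angular frequency: ω = 2π·f = 2π·58.2 = 365.7 rad/s.
Step 2 — Component impedances:
  R: Z = R = 1320 Ω
  C: Z = 1/(jωC) = -j/(ω·C) = 0 - j4.619e+05 Ω
Step 3 — Series combination: Z_total = R + C = 1320 - j4.619e+05 Ω = 4.619e+05∠-89.8° Ω.

Z = 1320 - j4.619e+05 Ω = 4.619e+05∠-89.8° Ω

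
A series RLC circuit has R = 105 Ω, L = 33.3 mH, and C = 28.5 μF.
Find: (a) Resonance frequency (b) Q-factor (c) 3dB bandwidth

Step 1 — Resonance condition Im(Z)=0 gives ω₀ = 1/√(LC).
Step 2 — ω₀ = 1/√(0.0333·2.85e-05) = 1026 rad/s.
Step 3 — f₀ = ω₀/(2π) = 163.4 Hz.
Step 4 — Series Q: Q = ω₀L/R = 1026·0.0333/105 = 0.3255.
Step 5 — 3dB bandwidth: Δω = ω₀/Q = 3153 rad/s; BW = Δω/(2π) = 501.8 Hz.

(a) f₀ = 163.4 Hz  (b) Q = 0.3255  (c) BW = 501.8 Hz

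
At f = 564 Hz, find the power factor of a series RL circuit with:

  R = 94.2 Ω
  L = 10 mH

Step 1 — Angular frequency: ω = 2π·f = 2π·564 = 3544 rad/s.
Step 2 — Component impedances:
  R: Z = R = 94.2 Ω
  L: Z = jωL = j·3544·0.01 = 0 + j35.44 Ω
Step 3 — Series combination: Z_total = R + L = 94.2 + j35.44 Ω = 100.6∠20.6° Ω.
Step 4 — Power factor: PF = cos(φ) = Re(Z)/|Z| = 94.2/100.645 = 0.936.
Step 5 — Type: Im(Z) = 35.44 ⇒ lagging (phase φ = 20.6°).

PF = 0.936 (lagging, φ = 20.6°)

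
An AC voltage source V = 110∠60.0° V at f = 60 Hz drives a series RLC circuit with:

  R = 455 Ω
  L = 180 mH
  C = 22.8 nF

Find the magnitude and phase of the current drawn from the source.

Step 1 — Angular frequency: ω = 2π·f = 2π·60 = 377 rad/s.
Step 2 — Component impedances:
  R: Z = R = 455 Ω
  L: Z = jωL = j·377·0.18 = 0 + j67.86 Ω
  C: Z = 1/(jωC) = -j/(ω·C) = 0 - j1.163e+05 Ω
Step 3 — Series combination: Z_total = R + L + C = 455 - j1.163e+05 Ω = 1.163e+05∠-89.8° Ω.
Step 4 — Source phasor: V = 110∠60.0° V = 55 + j95.26 V.
Step 5 — Ohm's law: I = V / Z_total = (55 + j95.26) / (455 - j1.163e+05) = -0.0008174 + j0.0004762 A.
Step 6 — Convert to polar: |I| = 0.000946 A, ∠I = 149.8°.

I = 0.000946∠149.8° A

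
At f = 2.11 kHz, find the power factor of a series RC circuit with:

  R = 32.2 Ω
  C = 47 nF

Step 1 — Angular frequency: ω = 2π·f = 2π·2110 = 1.326e+04 rad/s.
Step 2 — Component impedances:
  R: Z = R = 32.2 Ω
  C: Z = 1/(jωC) = -j/(ω·C) = 0 - j1605 Ω
Step 3 — Series combination: Z_total = R + C = 32.2 - j1605 Ω = 1605∠-88.9° Ω.
Step 4 — Power factor: PF = cos(φ) = Re(Z)/|Z| = 32.2/1605 = 0.02006.
Step 5 — Type: Im(Z) = -1605 ⇒ leading (phase φ = -88.9°).

PF = 0.02006 (leading, φ = -88.9°)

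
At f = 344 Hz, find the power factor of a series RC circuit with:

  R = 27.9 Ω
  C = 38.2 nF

Step 1 — Angular frequency: ω = 2π·f = 2π·344 = 2161 rad/s.
Step 2 — Component impedances:
  R: Z = R = 27.9 Ω
  C: Z = 1/(jωC) = -j/(ω·C) = 0 - j1.211e+04 Ω
Step 3 — Series combination: Z_total = R + C = 27.9 - j1.211e+04 Ω = 1.211e+04∠-89.9° Ω.
Step 4 — Power factor: PF = cos(φ) = Re(Z)/|Z| = 27.9/1.211e+04 = 0.002304.
Step 5 — Type: Im(Z) = -1.211e+04 ⇒ leading (phase φ = -89.9°).

PF = 0.002304 (leading, φ = -89.9°)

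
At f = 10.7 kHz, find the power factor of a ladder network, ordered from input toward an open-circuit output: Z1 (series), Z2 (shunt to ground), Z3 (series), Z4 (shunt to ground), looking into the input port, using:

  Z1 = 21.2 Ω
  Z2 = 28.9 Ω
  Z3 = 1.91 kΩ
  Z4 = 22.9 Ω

Step 1 — Angular frequency: ω = 2π·f = 2π·1.07e+04 = 6.723e+04 rad/s.
Step 2 — Component impedances:
  Z1: Z = R = 21.2 Ω
  Z2: Z = R = 28.9 Ω
  Z3: Z = R = 1910 Ω
  Z4: Z = R = 22.9 Ω
Step 3 — Ladder network (open output): work backward from the far end, alternating series and parallel combinations. Z_in = 49.67 Ω = 49.67∠0.0° Ω.
Step 4 — Power factor: PF = cos(φ) = Re(Z)/|Z| = 49.67/49.67 = 1.
Step 5 — Type: Im(Z) = 0 ⇒ unity (phase φ = 0.0°).

PF = 1 (unity, φ = 0.0°)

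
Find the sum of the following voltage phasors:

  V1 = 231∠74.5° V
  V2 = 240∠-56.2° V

Step 1 — Convert each phasor to rectangular form:
  V1 = 231·(cos(74.5°) + j·sin(74.5°)) = 61.73 + j222.6 V
  V2 = 240·(cos(-56.2°) + j·sin(-56.2°)) = 133.5 - j199.4 V
Step 2 — Sum components: V_total = 195.2 + j23.16 V.
Step 3 — Convert to polar: |V_total| = 196.6 V, ∠V_total = 6.8°.

V_total = 196.6∠6.8° V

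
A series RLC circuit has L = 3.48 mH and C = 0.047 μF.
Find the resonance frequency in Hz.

Step 1 — Resonance condition Im(Z)=0 gives ω₀ = 1/√(LC).
Step 2 — ω₀ = 1/√(0.00348·4.7e-08) = 7.819e+04 rad/s.
Step 3 — f₀ = ω₀/(2π) = 1.244e+04 Hz.

f₀ = 1.244e+04 Hz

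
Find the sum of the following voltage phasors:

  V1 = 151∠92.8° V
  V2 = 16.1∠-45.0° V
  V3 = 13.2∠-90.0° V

Step 1 — Convert each phasor to rectangular form:
  V1 = 151·(cos(92.8°) + j·sin(92.8°)) = -7.376 + j150.8 V
  V2 = 16.1·(cos(-45.0°) + j·sin(-45.0°)) = 11.38 - j11.38 V
  V3 = 13.2·(cos(-90.0°) + j·sin(-90.0°)) = 0 - j13.2 V
Step 2 — Sum components: V_total = 4.008 + j126.2 V.
Step 3 — Convert to polar: |V_total| = 126.3 V, ∠V_total = 88.2°.

V_total = 126.3∠88.2° V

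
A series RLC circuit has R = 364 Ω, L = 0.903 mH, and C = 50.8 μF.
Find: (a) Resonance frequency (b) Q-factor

Step 1 — Resonance condition Im(Z)=0 gives ω₀ = 1/√(LC).
Step 2 — ω₀ = 1/√(0.000903·5.08e-05) = 4669 rad/s.
Step 3 — f₀ = ω₀/(2π) = 743.1 Hz.
Step 4 — Series Q: Q = ω₀L/R = 4669·0.000903/364 = 0.01158.

(a) f₀ = 743.1 Hz  (b) Q = 0.01158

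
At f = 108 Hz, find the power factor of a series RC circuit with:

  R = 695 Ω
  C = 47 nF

Step 1 — Angular frequency: ω = 2π·f = 2π·108 = 678.6 rad/s.
Step 2 — Component impedances:
  R: Z = R = 695 Ω
  C: Z = 1/(jωC) = -j/(ω·C) = 0 - j3.135e+04 Ω
Step 3 — Series combination: Z_total = R + C = 695 - j3.135e+04 Ω = 3.136e+04∠-88.7° Ω.
Step 4 — Power factor: PF = cos(φ) = Re(Z)/|Z| = 695/3.136e+04 = 0.02216.
Step 5 — Type: Im(Z) = -3.135e+04 ⇒ leading (phase φ = -88.7°).

PF = 0.02216 (leading, φ = -88.7°)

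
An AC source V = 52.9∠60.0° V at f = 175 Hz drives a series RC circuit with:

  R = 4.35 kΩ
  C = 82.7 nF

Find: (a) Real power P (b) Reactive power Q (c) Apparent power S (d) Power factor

Step 1 — Angular frequency: ω = 2π·f = 2π·175 = 1100 rad/s.
Step 2 — Component impedances:
  R: Z = R = 4350 Ω
  C: Z = 1/(jωC) = -j/(ω·C) = 0 - j1.1e+04 Ω
Step 3 — Series combination: Z_total = R + C = 4350 - j1.1e+04 Ω = 1.183e+04∠-68.4° Ω.
Step 4 — Source phasor: V = 52.9∠60.0° V = 26.45 + j45.81 V.
Step 5 — Current: I = V / Z = -0.00278 + j0.003505 A = 0.004473∠128.4° A.
Step 6 — Complex power: S = V·I* = 0.08704 - j0.22 VA.
Step 7 — Real power: P = Re(S) = 0.08704 W.
Step 8 — Reactive power: Q = Im(S) = -0.22 VAR.
Step 9 — Apparent power: |S| = 0.2366 VA.
Step 10 — Power factor: PF = P/|S| = 0.3678 (leading).

(a) P = 0.08704 W  (b) Q = -0.22 VAR  (c) S = 0.2366 VA  (d) PF = 0.3678 (leading)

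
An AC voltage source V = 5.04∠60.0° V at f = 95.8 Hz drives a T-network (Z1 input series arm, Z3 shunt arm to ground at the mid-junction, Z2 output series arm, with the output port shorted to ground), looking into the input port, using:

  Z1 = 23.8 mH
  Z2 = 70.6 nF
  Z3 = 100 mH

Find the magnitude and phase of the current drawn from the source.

Step 1 — Angular frequency: ω = 2π·f = 2π·95.8 = 601.9 rad/s.
Step 2 — Component impedances:
  Z1: Z = jωL = j·601.9·0.0238 = 0 + j14.33 Ω
  Z2: Z = 1/(jωC) = -j/(ω·C) = 0 - j2.353e+04 Ω
  Z3: Z = jωL = j·601.9·0.1 = 0 + j60.19 Ω
Step 3 — With the output port shorted to ground, the output series arm Z2 runs from the junction to ground; the shunt arm Z3 also runs from the junction to ground. They appear in parallel: Z3 || Z2 = 0 + j60.35 Ω.
Step 4 — Series with input arm Z1: Z_in = Z1 + (Z3 || Z2) = 0 + j74.67 Ω = 74.67∠90.0° Ω.
Step 5 — Source phasor: V = 5.04∠60.0° V = 2.52 + j4.365 V.
Step 6 — Ohm's law: I = V / Z_total = (2.52 + j4.365) / (0 + j74.67) = 0.05845 - j0.03375 A.
Step 7 — Convert to polar: |I| = 0.06749 A, ∠I = -30.0°.

I = 0.06749∠-30.0° A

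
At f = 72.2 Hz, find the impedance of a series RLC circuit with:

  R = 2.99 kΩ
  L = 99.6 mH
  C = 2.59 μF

Step 1 — Angular frequency: ω = 2π·f = 2π·72.2 = 453.6 rad/s.
Step 2 — Component impedances:
  R: Z = R = 2990 Ω
  L: Z = jωL = j·453.6·0.0996 = 0 + j45.18 Ω
  C: Z = 1/(jωC) = -j/(ω·C) = 0 - j851.1 Ω
Step 3 — Series combination: Z_total = R + L + C = 2990 - j805.9 Ω = 3097∠-15.1° Ω.

Z = 2990 - j805.9 Ω = 3097∠-15.1° Ω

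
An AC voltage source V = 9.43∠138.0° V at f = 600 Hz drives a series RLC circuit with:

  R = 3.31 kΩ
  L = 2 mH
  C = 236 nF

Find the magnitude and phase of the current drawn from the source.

Step 1 — Angular frequency: ω = 2π·f = 2π·600 = 3770 rad/s.
Step 2 — Component impedances:
  R: Z = R = 3310 Ω
  L: Z = jωL = j·3770·0.002 = 0 + j7.54 Ω
  C: Z = 1/(jωC) = -j/(ω·C) = 0 - j1124 Ω
Step 3 — Series combination: Z_total = R + L + C = 3310 - j1116 Ω = 3493∠-18.6° Ω.
Step 4 — Source phasor: V = 9.43∠138.0° V = -7.008 + j6.31 V.
Step 5 — Ohm's law: I = V / Z_total = (-7.008 + j6.31) / (3310 - j1116) = -0.002478 + j0.00107 A.
Step 6 — Convert to polar: |I| = 0.0027 A, ∠I = 156.6°.

I = 0.0027∠156.6° A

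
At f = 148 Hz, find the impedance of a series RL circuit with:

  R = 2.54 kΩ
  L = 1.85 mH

Step 1 — Angular frequency: ω = 2π·f = 2π·148 = 929.9 rad/s.
Step 2 — Component impedances:
  R: Z = R = 2540 Ω
  L: Z = jωL = j·929.9·0.00185 = 0 + j1.72 Ω
Step 3 — Series combination: Z_total = R + L = 2540 + j1.72 Ω = 2540∠0.0° Ω.

Z = 2540 + j1.72 Ω = 2540∠0.0° Ω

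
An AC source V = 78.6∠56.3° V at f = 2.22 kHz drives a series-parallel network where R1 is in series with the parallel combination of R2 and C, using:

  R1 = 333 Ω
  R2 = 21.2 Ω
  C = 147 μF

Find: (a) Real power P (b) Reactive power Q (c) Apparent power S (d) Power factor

Step 1 — Angular frequency: ω = 2π·f = 2π·2220 = 1.395e+04 rad/s.
Step 2 — Component impedances:
  R1: Z = R = 333 Ω
  R2: Z = R = 21.2 Ω
  C: Z = 1/(jωC) = -j/(ω·C) = 0 - j0.4877 Ω
Step 3 — Parallel branch: R2 || C = 1/(1/R2 + 1/C) = 0.01121 - j0.4874 Ω.
Step 4 — Series with R1: Z_total = R1 + (R2 || C) = 333 - j0.4874 Ω = 333∠-0.1° Ω.
Step 5 — Source phasor: V = 78.6∠56.3° V = 43.61 + j65.39 V.
Step 6 — Current: I = V / Z = 0.1307 + j0.1966 A = 0.236∠56.4° A.
Step 7 — Complex power: S = V·I* = 18.55 - j0.02715 VA.
Step 8 — Real power: P = Re(S) = 18.55 W.
Step 9 — Reactive power: Q = Im(S) = -0.02715 VAR.
Step 10 — Apparent power: |S| = 18.55 VA.
Step 11 — Power factor: PF = P/|S| = 1 (leading).

(a) P = 18.55 W  (b) Q = -0.02715 VAR  (c) S = 18.55 VA  (d) PF = 1 (leading)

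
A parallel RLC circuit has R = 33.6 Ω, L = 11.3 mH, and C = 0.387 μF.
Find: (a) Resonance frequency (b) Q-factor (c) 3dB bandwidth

Step 1 — Resonance: ω₀ = 1/√(LC) = 1/√(0.0113·3.87e-07) = 1.512e+04 rad/s.
Step 2 — f₀ = ω₀/(2π) = 2407 Hz.
Step 3 — Parallel Q: Q = R/(ω₀L) = 33.6/(1.512e+04·0.0113) = 0.1966.
Step 4 — Bandwidth: Δω = ω₀/Q = 7.69e+04 rad/s; BW = Δω/(2π) = 1.224e+04 Hz.

(a) f₀ = 2407 Hz  (b) Q = 0.1966  (c) BW = 1.224e+04 Hz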